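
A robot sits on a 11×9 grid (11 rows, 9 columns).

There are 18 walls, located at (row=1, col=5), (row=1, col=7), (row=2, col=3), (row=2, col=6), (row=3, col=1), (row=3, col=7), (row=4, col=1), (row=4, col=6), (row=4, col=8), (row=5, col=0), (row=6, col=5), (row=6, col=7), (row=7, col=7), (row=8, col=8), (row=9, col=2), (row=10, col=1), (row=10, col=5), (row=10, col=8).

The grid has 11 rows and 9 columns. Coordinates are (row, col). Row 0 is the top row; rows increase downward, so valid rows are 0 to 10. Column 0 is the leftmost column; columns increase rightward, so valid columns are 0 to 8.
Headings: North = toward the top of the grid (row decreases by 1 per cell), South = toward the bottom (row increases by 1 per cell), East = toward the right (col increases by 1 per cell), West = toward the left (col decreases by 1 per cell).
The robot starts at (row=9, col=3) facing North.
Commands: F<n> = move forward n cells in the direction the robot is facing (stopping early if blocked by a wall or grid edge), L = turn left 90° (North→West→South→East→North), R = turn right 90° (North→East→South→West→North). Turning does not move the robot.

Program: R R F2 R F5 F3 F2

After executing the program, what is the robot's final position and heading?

Answer: Final position: (row=10, col=2), facing West

Derivation:
Start: (row=9, col=3), facing North
  R: turn right, now facing East
  R: turn right, now facing South
  F2: move forward 1/2 (blocked), now at (row=10, col=3)
  R: turn right, now facing West
  F5: move forward 1/5 (blocked), now at (row=10, col=2)
  F3: move forward 0/3 (blocked), now at (row=10, col=2)
  F2: move forward 0/2 (blocked), now at (row=10, col=2)
Final: (row=10, col=2), facing West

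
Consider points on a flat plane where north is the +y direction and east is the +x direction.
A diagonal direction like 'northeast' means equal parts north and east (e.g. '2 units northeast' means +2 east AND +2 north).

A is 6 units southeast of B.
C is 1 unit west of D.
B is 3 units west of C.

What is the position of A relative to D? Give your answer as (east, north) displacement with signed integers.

Answer: A is at (east=2, north=-6) relative to D.

Derivation:
Place D at the origin (east=0, north=0).
  C is 1 unit west of D: delta (east=-1, north=+0); C at (east=-1, north=0).
  B is 3 units west of C: delta (east=-3, north=+0); B at (east=-4, north=0).
  A is 6 units southeast of B: delta (east=+6, north=-6); A at (east=2, north=-6).
Therefore A relative to D: (east=2, north=-6).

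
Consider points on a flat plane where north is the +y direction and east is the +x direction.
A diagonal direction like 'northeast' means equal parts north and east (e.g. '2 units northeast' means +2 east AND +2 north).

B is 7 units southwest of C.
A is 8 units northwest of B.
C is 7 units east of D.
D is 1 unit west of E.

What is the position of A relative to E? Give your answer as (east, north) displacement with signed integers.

Answer: A is at (east=-9, north=1) relative to E.

Derivation:
Place E at the origin (east=0, north=0).
  D is 1 unit west of E: delta (east=-1, north=+0); D at (east=-1, north=0).
  C is 7 units east of D: delta (east=+7, north=+0); C at (east=6, north=0).
  B is 7 units southwest of C: delta (east=-7, north=-7); B at (east=-1, north=-7).
  A is 8 units northwest of B: delta (east=-8, north=+8); A at (east=-9, north=1).
Therefore A relative to E: (east=-9, north=1).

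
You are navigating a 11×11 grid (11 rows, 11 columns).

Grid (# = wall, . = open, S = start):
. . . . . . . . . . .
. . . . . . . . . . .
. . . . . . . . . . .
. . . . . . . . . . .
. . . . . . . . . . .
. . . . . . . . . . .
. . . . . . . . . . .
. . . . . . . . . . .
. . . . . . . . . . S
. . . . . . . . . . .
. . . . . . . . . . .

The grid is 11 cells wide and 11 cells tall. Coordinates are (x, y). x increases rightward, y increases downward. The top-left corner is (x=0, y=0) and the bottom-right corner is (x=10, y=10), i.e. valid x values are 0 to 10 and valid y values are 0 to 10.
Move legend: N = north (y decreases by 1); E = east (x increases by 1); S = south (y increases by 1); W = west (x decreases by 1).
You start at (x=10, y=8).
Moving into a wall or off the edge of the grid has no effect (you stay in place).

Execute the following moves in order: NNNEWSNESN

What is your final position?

Start: (x=10, y=8)
  N (north): (x=10, y=8) -> (x=10, y=7)
  N (north): (x=10, y=7) -> (x=10, y=6)
  N (north): (x=10, y=6) -> (x=10, y=5)
  E (east): blocked, stay at (x=10, y=5)
  W (west): (x=10, y=5) -> (x=9, y=5)
  S (south): (x=9, y=5) -> (x=9, y=6)
  N (north): (x=9, y=6) -> (x=9, y=5)
  E (east): (x=9, y=5) -> (x=10, y=5)
  S (south): (x=10, y=5) -> (x=10, y=6)
  N (north): (x=10, y=6) -> (x=10, y=5)
Final: (x=10, y=5)

Answer: Final position: (x=10, y=5)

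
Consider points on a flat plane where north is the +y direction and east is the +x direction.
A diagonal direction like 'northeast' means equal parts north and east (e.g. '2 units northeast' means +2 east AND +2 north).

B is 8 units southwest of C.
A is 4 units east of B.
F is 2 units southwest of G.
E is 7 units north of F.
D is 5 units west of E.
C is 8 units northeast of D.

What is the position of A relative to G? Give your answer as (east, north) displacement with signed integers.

Answer: A is at (east=-3, north=5) relative to G.

Derivation:
Place G at the origin (east=0, north=0).
  F is 2 units southwest of G: delta (east=-2, north=-2); F at (east=-2, north=-2).
  E is 7 units north of F: delta (east=+0, north=+7); E at (east=-2, north=5).
  D is 5 units west of E: delta (east=-5, north=+0); D at (east=-7, north=5).
  C is 8 units northeast of D: delta (east=+8, north=+8); C at (east=1, north=13).
  B is 8 units southwest of C: delta (east=-8, north=-8); B at (east=-7, north=5).
  A is 4 units east of B: delta (east=+4, north=+0); A at (east=-3, north=5).
Therefore A relative to G: (east=-3, north=5).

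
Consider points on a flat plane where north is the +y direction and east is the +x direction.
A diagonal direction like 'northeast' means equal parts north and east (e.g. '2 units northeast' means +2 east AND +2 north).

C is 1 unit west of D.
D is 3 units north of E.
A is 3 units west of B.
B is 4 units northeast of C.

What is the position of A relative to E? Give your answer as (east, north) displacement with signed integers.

Place E at the origin (east=0, north=0).
  D is 3 units north of E: delta (east=+0, north=+3); D at (east=0, north=3).
  C is 1 unit west of D: delta (east=-1, north=+0); C at (east=-1, north=3).
  B is 4 units northeast of C: delta (east=+4, north=+4); B at (east=3, north=7).
  A is 3 units west of B: delta (east=-3, north=+0); A at (east=0, north=7).
Therefore A relative to E: (east=0, north=7).

Answer: A is at (east=0, north=7) relative to E.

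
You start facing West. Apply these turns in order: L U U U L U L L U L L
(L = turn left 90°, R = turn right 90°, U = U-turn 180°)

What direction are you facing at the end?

Start: West
  L (left (90° counter-clockwise)) -> South
  U (U-turn (180°)) -> North
  U (U-turn (180°)) -> South
  U (U-turn (180°)) -> North
  L (left (90° counter-clockwise)) -> West
  U (U-turn (180°)) -> East
  L (left (90° counter-clockwise)) -> North
  L (left (90° counter-clockwise)) -> West
  U (U-turn (180°)) -> East
  L (left (90° counter-clockwise)) -> North
  L (left (90° counter-clockwise)) -> West
Final: West

Answer: Final heading: West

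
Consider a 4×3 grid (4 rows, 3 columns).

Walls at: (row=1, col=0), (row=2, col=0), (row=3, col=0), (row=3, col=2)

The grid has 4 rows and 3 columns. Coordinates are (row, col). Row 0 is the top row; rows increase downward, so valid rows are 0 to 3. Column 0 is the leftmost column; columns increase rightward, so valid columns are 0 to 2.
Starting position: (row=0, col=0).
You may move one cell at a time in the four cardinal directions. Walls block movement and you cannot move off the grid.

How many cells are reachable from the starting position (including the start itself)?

BFS flood-fill from (row=0, col=0):
  Distance 0: (row=0, col=0)
  Distance 1: (row=0, col=1)
  Distance 2: (row=0, col=2), (row=1, col=1)
  Distance 3: (row=1, col=2), (row=2, col=1)
  Distance 4: (row=2, col=2), (row=3, col=1)
Total reachable: 8 (grid has 8 open cells total)

Answer: Reachable cells: 8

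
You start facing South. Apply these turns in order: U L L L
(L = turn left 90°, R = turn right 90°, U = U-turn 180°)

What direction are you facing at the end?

Start: South
  U (U-turn (180°)) -> North
  L (left (90° counter-clockwise)) -> West
  L (left (90° counter-clockwise)) -> South
  L (left (90° counter-clockwise)) -> East
Final: East

Answer: Final heading: East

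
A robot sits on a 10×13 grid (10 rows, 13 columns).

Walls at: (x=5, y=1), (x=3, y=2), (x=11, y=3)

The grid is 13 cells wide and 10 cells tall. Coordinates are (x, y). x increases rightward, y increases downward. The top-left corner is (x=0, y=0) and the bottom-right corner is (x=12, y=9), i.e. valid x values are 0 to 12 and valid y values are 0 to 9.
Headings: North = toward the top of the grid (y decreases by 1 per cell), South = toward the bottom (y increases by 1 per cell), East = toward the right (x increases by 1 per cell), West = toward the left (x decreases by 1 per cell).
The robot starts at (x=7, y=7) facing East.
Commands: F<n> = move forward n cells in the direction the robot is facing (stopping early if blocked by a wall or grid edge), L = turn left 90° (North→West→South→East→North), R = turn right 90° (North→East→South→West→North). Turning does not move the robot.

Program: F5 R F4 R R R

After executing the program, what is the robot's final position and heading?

Answer: Final position: (x=12, y=9), facing East

Derivation:
Start: (x=7, y=7), facing East
  F5: move forward 5, now at (x=12, y=7)
  R: turn right, now facing South
  F4: move forward 2/4 (blocked), now at (x=12, y=9)
  R: turn right, now facing West
  R: turn right, now facing North
  R: turn right, now facing East
Final: (x=12, y=9), facing East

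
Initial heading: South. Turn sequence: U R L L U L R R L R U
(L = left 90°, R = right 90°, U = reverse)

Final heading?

Answer: Final heading: North

Derivation:
Start: South
  U (U-turn (180°)) -> North
  R (right (90° clockwise)) -> East
  L (left (90° counter-clockwise)) -> North
  L (left (90° counter-clockwise)) -> West
  U (U-turn (180°)) -> East
  L (left (90° counter-clockwise)) -> North
  R (right (90° clockwise)) -> East
  R (right (90° clockwise)) -> South
  L (left (90° counter-clockwise)) -> East
  R (right (90° clockwise)) -> South
  U (U-turn (180°)) -> North
Final: North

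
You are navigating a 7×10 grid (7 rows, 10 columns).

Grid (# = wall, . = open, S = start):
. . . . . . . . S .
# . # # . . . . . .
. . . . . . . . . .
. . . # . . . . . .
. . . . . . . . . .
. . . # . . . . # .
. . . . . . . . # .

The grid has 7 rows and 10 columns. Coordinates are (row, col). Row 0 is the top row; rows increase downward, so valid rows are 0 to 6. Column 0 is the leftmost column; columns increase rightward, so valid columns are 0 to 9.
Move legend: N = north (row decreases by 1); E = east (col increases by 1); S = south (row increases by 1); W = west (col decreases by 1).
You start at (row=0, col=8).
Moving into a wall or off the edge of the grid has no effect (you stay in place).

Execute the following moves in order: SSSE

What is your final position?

Start: (row=0, col=8)
  S (south): (row=0, col=8) -> (row=1, col=8)
  S (south): (row=1, col=8) -> (row=2, col=8)
  S (south): (row=2, col=8) -> (row=3, col=8)
  E (east): (row=3, col=8) -> (row=3, col=9)
Final: (row=3, col=9)

Answer: Final position: (row=3, col=9)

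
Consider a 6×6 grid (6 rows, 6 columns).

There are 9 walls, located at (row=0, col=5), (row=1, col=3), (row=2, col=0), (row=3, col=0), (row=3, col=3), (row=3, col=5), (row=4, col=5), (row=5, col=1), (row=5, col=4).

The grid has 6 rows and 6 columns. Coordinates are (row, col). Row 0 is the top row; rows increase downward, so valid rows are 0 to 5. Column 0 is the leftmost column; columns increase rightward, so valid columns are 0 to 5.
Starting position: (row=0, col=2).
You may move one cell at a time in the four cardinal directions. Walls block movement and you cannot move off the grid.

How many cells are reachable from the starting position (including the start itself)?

BFS flood-fill from (row=0, col=2):
  Distance 0: (row=0, col=2)
  Distance 1: (row=0, col=1), (row=0, col=3), (row=1, col=2)
  Distance 2: (row=0, col=0), (row=0, col=4), (row=1, col=1), (row=2, col=2)
  Distance 3: (row=1, col=0), (row=1, col=4), (row=2, col=1), (row=2, col=3), (row=3, col=2)
  Distance 4: (row=1, col=5), (row=2, col=4), (row=3, col=1), (row=4, col=2)
  Distance 5: (row=2, col=5), (row=3, col=4), (row=4, col=1), (row=4, col=3), (row=5, col=2)
  Distance 6: (row=4, col=0), (row=4, col=4), (row=5, col=3)
  Distance 7: (row=5, col=0)
Total reachable: 26 (grid has 27 open cells total)

Answer: Reachable cells: 26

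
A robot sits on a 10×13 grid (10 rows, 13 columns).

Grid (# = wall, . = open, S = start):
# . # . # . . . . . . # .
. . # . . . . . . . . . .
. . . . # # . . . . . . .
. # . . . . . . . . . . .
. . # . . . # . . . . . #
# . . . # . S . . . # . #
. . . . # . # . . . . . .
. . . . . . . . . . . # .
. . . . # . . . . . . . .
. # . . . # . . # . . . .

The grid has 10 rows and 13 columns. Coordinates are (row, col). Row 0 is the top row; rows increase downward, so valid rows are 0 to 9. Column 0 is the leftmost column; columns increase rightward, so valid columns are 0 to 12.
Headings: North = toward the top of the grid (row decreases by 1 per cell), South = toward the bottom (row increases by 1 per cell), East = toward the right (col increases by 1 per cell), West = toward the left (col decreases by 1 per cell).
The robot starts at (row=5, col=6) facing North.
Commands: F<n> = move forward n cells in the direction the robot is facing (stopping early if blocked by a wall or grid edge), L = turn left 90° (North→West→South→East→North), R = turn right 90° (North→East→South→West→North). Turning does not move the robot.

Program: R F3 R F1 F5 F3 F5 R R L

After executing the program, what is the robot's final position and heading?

Start: (row=5, col=6), facing North
  R: turn right, now facing East
  F3: move forward 3, now at (row=5, col=9)
  R: turn right, now facing South
  F1: move forward 1, now at (row=6, col=9)
  F5: move forward 3/5 (blocked), now at (row=9, col=9)
  F3: move forward 0/3 (blocked), now at (row=9, col=9)
  F5: move forward 0/5 (blocked), now at (row=9, col=9)
  R: turn right, now facing West
  R: turn right, now facing North
  L: turn left, now facing West
Final: (row=9, col=9), facing West

Answer: Final position: (row=9, col=9), facing West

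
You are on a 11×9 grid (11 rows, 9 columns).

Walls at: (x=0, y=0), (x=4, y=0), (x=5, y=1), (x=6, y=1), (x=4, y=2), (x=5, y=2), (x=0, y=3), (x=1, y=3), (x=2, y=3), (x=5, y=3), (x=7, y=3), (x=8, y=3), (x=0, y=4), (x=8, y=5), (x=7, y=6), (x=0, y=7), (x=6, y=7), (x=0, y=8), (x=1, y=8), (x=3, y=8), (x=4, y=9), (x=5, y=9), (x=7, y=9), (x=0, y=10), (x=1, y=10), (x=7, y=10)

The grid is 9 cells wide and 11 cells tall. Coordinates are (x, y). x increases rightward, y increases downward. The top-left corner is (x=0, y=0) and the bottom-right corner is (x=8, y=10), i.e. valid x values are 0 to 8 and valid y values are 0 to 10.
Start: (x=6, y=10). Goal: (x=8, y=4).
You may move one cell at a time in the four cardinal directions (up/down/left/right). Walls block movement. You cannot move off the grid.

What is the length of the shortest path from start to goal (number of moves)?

Answer: Shortest path length: 10

Derivation:
BFS from (x=6, y=10) until reaching (x=8, y=4):
  Distance 0: (x=6, y=10)
  Distance 1: (x=6, y=9), (x=5, y=10)
  Distance 2: (x=6, y=8), (x=4, y=10)
  Distance 3: (x=5, y=8), (x=7, y=8), (x=3, y=10)
  Distance 4: (x=5, y=7), (x=7, y=7), (x=4, y=8), (x=8, y=8), (x=3, y=9), (x=2, y=10)
  Distance 5: (x=5, y=6), (x=4, y=7), (x=8, y=7), (x=2, y=9), (x=8, y=9)
  Distance 6: (x=5, y=5), (x=4, y=6), (x=6, y=6), (x=8, y=6), (x=3, y=7), (x=2, y=8), (x=1, y=9), (x=8, y=10)
  Distance 7: (x=5, y=4), (x=4, y=5), (x=6, y=5), (x=3, y=6), (x=2, y=7), (x=0, y=9)
  Distance 8: (x=4, y=4), (x=6, y=4), (x=3, y=5), (x=7, y=5), (x=2, y=6), (x=1, y=7)
  Distance 9: (x=4, y=3), (x=6, y=3), (x=3, y=4), (x=7, y=4), (x=2, y=5), (x=1, y=6)
  Distance 10: (x=6, y=2), (x=3, y=3), (x=2, y=4), (x=8, y=4), (x=1, y=5), (x=0, y=6)  <- goal reached here
One shortest path (10 moves): (x=6, y=10) -> (x=6, y=9) -> (x=6, y=8) -> (x=5, y=8) -> (x=5, y=7) -> (x=5, y=6) -> (x=6, y=6) -> (x=6, y=5) -> (x=7, y=5) -> (x=7, y=4) -> (x=8, y=4)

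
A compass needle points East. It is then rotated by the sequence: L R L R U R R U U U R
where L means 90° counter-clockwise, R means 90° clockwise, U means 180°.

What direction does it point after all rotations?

Start: East
  L (left (90° counter-clockwise)) -> North
  R (right (90° clockwise)) -> East
  L (left (90° counter-clockwise)) -> North
  R (right (90° clockwise)) -> East
  U (U-turn (180°)) -> West
  R (right (90° clockwise)) -> North
  R (right (90° clockwise)) -> East
  U (U-turn (180°)) -> West
  U (U-turn (180°)) -> East
  U (U-turn (180°)) -> West
  R (right (90° clockwise)) -> North
Final: North

Answer: Final heading: North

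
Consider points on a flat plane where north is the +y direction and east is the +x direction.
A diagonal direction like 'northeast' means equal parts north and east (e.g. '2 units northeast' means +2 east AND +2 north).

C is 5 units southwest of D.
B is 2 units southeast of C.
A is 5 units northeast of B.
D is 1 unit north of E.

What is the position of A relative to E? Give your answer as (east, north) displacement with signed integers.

Answer: A is at (east=2, north=-1) relative to E.

Derivation:
Place E at the origin (east=0, north=0).
  D is 1 unit north of E: delta (east=+0, north=+1); D at (east=0, north=1).
  C is 5 units southwest of D: delta (east=-5, north=-5); C at (east=-5, north=-4).
  B is 2 units southeast of C: delta (east=+2, north=-2); B at (east=-3, north=-6).
  A is 5 units northeast of B: delta (east=+5, north=+5); A at (east=2, north=-1).
Therefore A relative to E: (east=2, north=-1).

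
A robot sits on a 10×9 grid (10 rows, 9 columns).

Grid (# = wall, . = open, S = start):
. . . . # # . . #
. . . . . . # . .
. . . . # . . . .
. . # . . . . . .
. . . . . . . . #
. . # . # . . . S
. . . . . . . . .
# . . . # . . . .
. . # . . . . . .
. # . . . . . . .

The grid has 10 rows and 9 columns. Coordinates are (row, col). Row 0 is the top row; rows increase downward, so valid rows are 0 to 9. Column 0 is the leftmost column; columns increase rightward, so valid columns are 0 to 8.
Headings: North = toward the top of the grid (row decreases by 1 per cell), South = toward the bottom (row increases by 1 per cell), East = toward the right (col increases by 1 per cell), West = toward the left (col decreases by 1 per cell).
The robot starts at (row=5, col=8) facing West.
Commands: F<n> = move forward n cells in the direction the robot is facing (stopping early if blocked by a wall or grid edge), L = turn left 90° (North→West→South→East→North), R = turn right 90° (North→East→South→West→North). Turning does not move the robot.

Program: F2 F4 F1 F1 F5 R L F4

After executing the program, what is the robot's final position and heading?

Start: (row=5, col=8), facing West
  F2: move forward 2, now at (row=5, col=6)
  F4: move forward 1/4 (blocked), now at (row=5, col=5)
  F1: move forward 0/1 (blocked), now at (row=5, col=5)
  F1: move forward 0/1 (blocked), now at (row=5, col=5)
  F5: move forward 0/5 (blocked), now at (row=5, col=5)
  R: turn right, now facing North
  L: turn left, now facing West
  F4: move forward 0/4 (blocked), now at (row=5, col=5)
Final: (row=5, col=5), facing West

Answer: Final position: (row=5, col=5), facing West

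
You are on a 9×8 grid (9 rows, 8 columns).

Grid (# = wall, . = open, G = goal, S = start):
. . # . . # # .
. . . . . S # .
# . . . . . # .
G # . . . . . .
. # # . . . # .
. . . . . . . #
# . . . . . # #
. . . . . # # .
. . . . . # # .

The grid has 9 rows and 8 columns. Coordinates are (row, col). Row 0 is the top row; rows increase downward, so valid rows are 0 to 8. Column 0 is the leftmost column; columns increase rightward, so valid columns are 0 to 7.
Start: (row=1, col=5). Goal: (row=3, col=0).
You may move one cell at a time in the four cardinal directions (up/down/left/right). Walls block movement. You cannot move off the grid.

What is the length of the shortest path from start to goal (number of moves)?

Answer: Shortest path length: 11

Derivation:
BFS from (row=1, col=5) until reaching (row=3, col=0):
  Distance 0: (row=1, col=5)
  Distance 1: (row=1, col=4), (row=2, col=5)
  Distance 2: (row=0, col=4), (row=1, col=3), (row=2, col=4), (row=3, col=5)
  Distance 3: (row=0, col=3), (row=1, col=2), (row=2, col=3), (row=3, col=4), (row=3, col=6), (row=4, col=5)
  Distance 4: (row=1, col=1), (row=2, col=2), (row=3, col=3), (row=3, col=7), (row=4, col=4), (row=5, col=5)
  Distance 5: (row=0, col=1), (row=1, col=0), (row=2, col=1), (row=2, col=7), (row=3, col=2), (row=4, col=3), (row=4, col=7), (row=5, col=4), (row=5, col=6), (row=6, col=5)
  Distance 6: (row=0, col=0), (row=1, col=7), (row=5, col=3), (row=6, col=4)
  Distance 7: (row=0, col=7), (row=5, col=2), (row=6, col=3), (row=7, col=4)
  Distance 8: (row=5, col=1), (row=6, col=2), (row=7, col=3), (row=8, col=4)
  Distance 9: (row=5, col=0), (row=6, col=1), (row=7, col=2), (row=8, col=3)
  Distance 10: (row=4, col=0), (row=7, col=1), (row=8, col=2)
  Distance 11: (row=3, col=0), (row=7, col=0), (row=8, col=1)  <- goal reached here
One shortest path (11 moves): (row=1, col=5) -> (row=1, col=4) -> (row=1, col=3) -> (row=2, col=3) -> (row=3, col=3) -> (row=4, col=3) -> (row=5, col=3) -> (row=5, col=2) -> (row=5, col=1) -> (row=5, col=0) -> (row=4, col=0) -> (row=3, col=0)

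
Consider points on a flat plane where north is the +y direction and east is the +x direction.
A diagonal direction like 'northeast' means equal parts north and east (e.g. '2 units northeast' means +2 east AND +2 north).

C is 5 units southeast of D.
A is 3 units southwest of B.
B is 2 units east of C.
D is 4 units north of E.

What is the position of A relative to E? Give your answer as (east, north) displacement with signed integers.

Answer: A is at (east=4, north=-4) relative to E.

Derivation:
Place E at the origin (east=0, north=0).
  D is 4 units north of E: delta (east=+0, north=+4); D at (east=0, north=4).
  C is 5 units southeast of D: delta (east=+5, north=-5); C at (east=5, north=-1).
  B is 2 units east of C: delta (east=+2, north=+0); B at (east=7, north=-1).
  A is 3 units southwest of B: delta (east=-3, north=-3); A at (east=4, north=-4).
Therefore A relative to E: (east=4, north=-4).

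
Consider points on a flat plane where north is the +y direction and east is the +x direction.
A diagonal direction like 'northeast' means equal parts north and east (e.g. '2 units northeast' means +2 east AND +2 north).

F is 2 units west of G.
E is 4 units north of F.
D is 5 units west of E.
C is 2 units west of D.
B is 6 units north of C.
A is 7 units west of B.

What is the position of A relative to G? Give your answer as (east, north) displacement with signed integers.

Answer: A is at (east=-16, north=10) relative to G.

Derivation:
Place G at the origin (east=0, north=0).
  F is 2 units west of G: delta (east=-2, north=+0); F at (east=-2, north=0).
  E is 4 units north of F: delta (east=+0, north=+4); E at (east=-2, north=4).
  D is 5 units west of E: delta (east=-5, north=+0); D at (east=-7, north=4).
  C is 2 units west of D: delta (east=-2, north=+0); C at (east=-9, north=4).
  B is 6 units north of C: delta (east=+0, north=+6); B at (east=-9, north=10).
  A is 7 units west of B: delta (east=-7, north=+0); A at (east=-16, north=10).
Therefore A relative to G: (east=-16, north=10).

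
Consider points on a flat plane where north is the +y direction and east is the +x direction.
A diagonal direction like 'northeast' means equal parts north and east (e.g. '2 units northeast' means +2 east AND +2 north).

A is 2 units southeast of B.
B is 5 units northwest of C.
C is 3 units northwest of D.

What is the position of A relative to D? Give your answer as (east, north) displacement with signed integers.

Answer: A is at (east=-6, north=6) relative to D.

Derivation:
Place D at the origin (east=0, north=0).
  C is 3 units northwest of D: delta (east=-3, north=+3); C at (east=-3, north=3).
  B is 5 units northwest of C: delta (east=-5, north=+5); B at (east=-8, north=8).
  A is 2 units southeast of B: delta (east=+2, north=-2); A at (east=-6, north=6).
Therefore A relative to D: (east=-6, north=6).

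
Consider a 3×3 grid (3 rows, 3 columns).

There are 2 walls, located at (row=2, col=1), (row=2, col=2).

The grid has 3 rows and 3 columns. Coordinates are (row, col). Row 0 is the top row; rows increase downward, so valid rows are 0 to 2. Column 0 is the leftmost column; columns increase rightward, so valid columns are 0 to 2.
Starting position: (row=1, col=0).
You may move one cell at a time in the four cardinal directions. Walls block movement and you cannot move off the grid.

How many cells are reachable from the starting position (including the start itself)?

Answer: Reachable cells: 7

Derivation:
BFS flood-fill from (row=1, col=0):
  Distance 0: (row=1, col=0)
  Distance 1: (row=0, col=0), (row=1, col=1), (row=2, col=0)
  Distance 2: (row=0, col=1), (row=1, col=2)
  Distance 3: (row=0, col=2)
Total reachable: 7 (grid has 7 open cells total)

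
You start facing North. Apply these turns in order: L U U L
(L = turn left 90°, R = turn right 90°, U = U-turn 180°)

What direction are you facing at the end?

Start: North
  L (left (90° counter-clockwise)) -> West
  U (U-turn (180°)) -> East
  U (U-turn (180°)) -> West
  L (left (90° counter-clockwise)) -> South
Final: South

Answer: Final heading: South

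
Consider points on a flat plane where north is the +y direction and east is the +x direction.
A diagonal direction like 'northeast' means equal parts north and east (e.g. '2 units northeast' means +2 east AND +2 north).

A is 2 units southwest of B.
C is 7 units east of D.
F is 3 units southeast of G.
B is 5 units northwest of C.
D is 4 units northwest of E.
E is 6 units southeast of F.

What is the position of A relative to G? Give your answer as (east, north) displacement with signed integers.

Answer: A is at (east=5, north=-2) relative to G.

Derivation:
Place G at the origin (east=0, north=0).
  F is 3 units southeast of G: delta (east=+3, north=-3); F at (east=3, north=-3).
  E is 6 units southeast of F: delta (east=+6, north=-6); E at (east=9, north=-9).
  D is 4 units northwest of E: delta (east=-4, north=+4); D at (east=5, north=-5).
  C is 7 units east of D: delta (east=+7, north=+0); C at (east=12, north=-5).
  B is 5 units northwest of C: delta (east=-5, north=+5); B at (east=7, north=0).
  A is 2 units southwest of B: delta (east=-2, north=-2); A at (east=5, north=-2).
Therefore A relative to G: (east=5, north=-2).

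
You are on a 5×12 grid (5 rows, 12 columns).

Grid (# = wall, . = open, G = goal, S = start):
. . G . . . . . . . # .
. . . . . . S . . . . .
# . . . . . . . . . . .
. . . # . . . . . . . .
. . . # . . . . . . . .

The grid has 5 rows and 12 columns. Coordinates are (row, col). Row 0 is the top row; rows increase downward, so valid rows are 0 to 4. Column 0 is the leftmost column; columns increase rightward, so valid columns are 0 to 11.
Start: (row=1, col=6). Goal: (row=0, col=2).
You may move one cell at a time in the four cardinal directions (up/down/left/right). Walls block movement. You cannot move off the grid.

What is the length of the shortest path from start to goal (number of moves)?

Answer: Shortest path length: 5

Derivation:
BFS from (row=1, col=6) until reaching (row=0, col=2):
  Distance 0: (row=1, col=6)
  Distance 1: (row=0, col=6), (row=1, col=5), (row=1, col=7), (row=2, col=6)
  Distance 2: (row=0, col=5), (row=0, col=7), (row=1, col=4), (row=1, col=8), (row=2, col=5), (row=2, col=7), (row=3, col=6)
  Distance 3: (row=0, col=4), (row=0, col=8), (row=1, col=3), (row=1, col=9), (row=2, col=4), (row=2, col=8), (row=3, col=5), (row=3, col=7), (row=4, col=6)
  Distance 4: (row=0, col=3), (row=0, col=9), (row=1, col=2), (row=1, col=10), (row=2, col=3), (row=2, col=9), (row=3, col=4), (row=3, col=8), (row=4, col=5), (row=4, col=7)
  Distance 5: (row=0, col=2), (row=1, col=1), (row=1, col=11), (row=2, col=2), (row=2, col=10), (row=3, col=9), (row=4, col=4), (row=4, col=8)  <- goal reached here
One shortest path (5 moves): (row=1, col=6) -> (row=1, col=5) -> (row=1, col=4) -> (row=1, col=3) -> (row=1, col=2) -> (row=0, col=2)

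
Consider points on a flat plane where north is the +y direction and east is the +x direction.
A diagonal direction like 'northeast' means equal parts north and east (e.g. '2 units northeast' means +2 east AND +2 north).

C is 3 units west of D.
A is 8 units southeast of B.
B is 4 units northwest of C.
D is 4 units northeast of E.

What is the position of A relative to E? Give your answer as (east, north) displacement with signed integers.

Answer: A is at (east=5, north=0) relative to E.

Derivation:
Place E at the origin (east=0, north=0).
  D is 4 units northeast of E: delta (east=+4, north=+4); D at (east=4, north=4).
  C is 3 units west of D: delta (east=-3, north=+0); C at (east=1, north=4).
  B is 4 units northwest of C: delta (east=-4, north=+4); B at (east=-3, north=8).
  A is 8 units southeast of B: delta (east=+8, north=-8); A at (east=5, north=0).
Therefore A relative to E: (east=5, north=0).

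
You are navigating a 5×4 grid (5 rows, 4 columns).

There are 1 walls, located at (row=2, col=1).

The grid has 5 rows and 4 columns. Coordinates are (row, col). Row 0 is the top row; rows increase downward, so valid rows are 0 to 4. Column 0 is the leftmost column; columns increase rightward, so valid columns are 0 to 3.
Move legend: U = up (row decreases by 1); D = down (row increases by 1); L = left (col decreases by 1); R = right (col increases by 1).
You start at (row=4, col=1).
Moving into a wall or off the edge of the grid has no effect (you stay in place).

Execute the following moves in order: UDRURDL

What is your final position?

Start: (row=4, col=1)
  U (up): (row=4, col=1) -> (row=3, col=1)
  D (down): (row=3, col=1) -> (row=4, col=1)
  R (right): (row=4, col=1) -> (row=4, col=2)
  U (up): (row=4, col=2) -> (row=3, col=2)
  R (right): (row=3, col=2) -> (row=3, col=3)
  D (down): (row=3, col=3) -> (row=4, col=3)
  L (left): (row=4, col=3) -> (row=4, col=2)
Final: (row=4, col=2)

Answer: Final position: (row=4, col=2)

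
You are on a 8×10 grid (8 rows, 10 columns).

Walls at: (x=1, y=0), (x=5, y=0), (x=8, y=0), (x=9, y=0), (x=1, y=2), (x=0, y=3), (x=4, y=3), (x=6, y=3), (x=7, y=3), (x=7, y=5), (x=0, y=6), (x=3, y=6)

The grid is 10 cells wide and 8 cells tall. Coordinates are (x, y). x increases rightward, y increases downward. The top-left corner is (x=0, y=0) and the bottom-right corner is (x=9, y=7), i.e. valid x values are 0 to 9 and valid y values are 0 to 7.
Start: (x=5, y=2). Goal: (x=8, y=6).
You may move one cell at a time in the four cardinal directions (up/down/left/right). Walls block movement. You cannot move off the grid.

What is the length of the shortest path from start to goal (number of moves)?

Answer: Shortest path length: 7

Derivation:
BFS from (x=5, y=2) until reaching (x=8, y=6):
  Distance 0: (x=5, y=2)
  Distance 1: (x=5, y=1), (x=4, y=2), (x=6, y=2), (x=5, y=3)
  Distance 2: (x=4, y=1), (x=6, y=1), (x=3, y=2), (x=7, y=2), (x=5, y=4)
  Distance 3: (x=4, y=0), (x=6, y=0), (x=3, y=1), (x=7, y=1), (x=2, y=2), (x=8, y=2), (x=3, y=3), (x=4, y=4), (x=6, y=4), (x=5, y=5)
  Distance 4: (x=3, y=0), (x=7, y=0), (x=2, y=1), (x=8, y=1), (x=9, y=2), (x=2, y=3), (x=8, y=3), (x=3, y=4), (x=7, y=4), (x=4, y=5), (x=6, y=5), (x=5, y=6)
  Distance 5: (x=2, y=0), (x=1, y=1), (x=9, y=1), (x=1, y=3), (x=9, y=3), (x=2, y=4), (x=8, y=4), (x=3, y=5), (x=4, y=6), (x=6, y=6), (x=5, y=7)
  Distance 6: (x=0, y=1), (x=1, y=4), (x=9, y=4), (x=2, y=5), (x=8, y=5), (x=7, y=6), (x=4, y=7), (x=6, y=7)
  Distance 7: (x=0, y=0), (x=0, y=2), (x=0, y=4), (x=1, y=5), (x=9, y=5), (x=2, y=6), (x=8, y=6), (x=3, y=7), (x=7, y=7)  <- goal reached here
One shortest path (7 moves): (x=5, y=2) -> (x=6, y=2) -> (x=7, y=2) -> (x=8, y=2) -> (x=8, y=3) -> (x=8, y=4) -> (x=8, y=5) -> (x=8, y=6)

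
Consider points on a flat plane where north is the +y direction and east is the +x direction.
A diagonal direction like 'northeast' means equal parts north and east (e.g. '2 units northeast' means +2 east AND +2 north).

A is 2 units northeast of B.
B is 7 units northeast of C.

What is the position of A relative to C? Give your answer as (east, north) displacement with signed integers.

Answer: A is at (east=9, north=9) relative to C.

Derivation:
Place C at the origin (east=0, north=0).
  B is 7 units northeast of C: delta (east=+7, north=+7); B at (east=7, north=7).
  A is 2 units northeast of B: delta (east=+2, north=+2); A at (east=9, north=9).
Therefore A relative to C: (east=9, north=9).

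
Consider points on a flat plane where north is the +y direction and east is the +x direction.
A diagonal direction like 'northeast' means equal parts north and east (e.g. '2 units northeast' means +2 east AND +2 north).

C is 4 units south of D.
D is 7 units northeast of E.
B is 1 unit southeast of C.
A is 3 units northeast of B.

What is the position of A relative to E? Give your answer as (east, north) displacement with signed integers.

Answer: A is at (east=11, north=5) relative to E.

Derivation:
Place E at the origin (east=0, north=0).
  D is 7 units northeast of E: delta (east=+7, north=+7); D at (east=7, north=7).
  C is 4 units south of D: delta (east=+0, north=-4); C at (east=7, north=3).
  B is 1 unit southeast of C: delta (east=+1, north=-1); B at (east=8, north=2).
  A is 3 units northeast of B: delta (east=+3, north=+3); A at (east=11, north=5).
Therefore A relative to E: (east=11, north=5).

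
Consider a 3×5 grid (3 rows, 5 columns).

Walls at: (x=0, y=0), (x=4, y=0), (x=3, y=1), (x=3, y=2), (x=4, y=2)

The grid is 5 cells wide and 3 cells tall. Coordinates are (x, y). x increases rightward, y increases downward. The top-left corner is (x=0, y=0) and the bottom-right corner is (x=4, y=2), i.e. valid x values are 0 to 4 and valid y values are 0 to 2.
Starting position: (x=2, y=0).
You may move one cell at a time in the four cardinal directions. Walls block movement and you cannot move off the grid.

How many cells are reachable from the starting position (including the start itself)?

BFS flood-fill from (x=2, y=0):
  Distance 0: (x=2, y=0)
  Distance 1: (x=1, y=0), (x=3, y=0), (x=2, y=1)
  Distance 2: (x=1, y=1), (x=2, y=2)
  Distance 3: (x=0, y=1), (x=1, y=2)
  Distance 4: (x=0, y=2)
Total reachable: 9 (grid has 10 open cells total)

Answer: Reachable cells: 9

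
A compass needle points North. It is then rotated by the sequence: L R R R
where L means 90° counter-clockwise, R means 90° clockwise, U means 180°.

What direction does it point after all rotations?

Start: North
  L (left (90° counter-clockwise)) -> West
  R (right (90° clockwise)) -> North
  R (right (90° clockwise)) -> East
  R (right (90° clockwise)) -> South
Final: South

Answer: Final heading: South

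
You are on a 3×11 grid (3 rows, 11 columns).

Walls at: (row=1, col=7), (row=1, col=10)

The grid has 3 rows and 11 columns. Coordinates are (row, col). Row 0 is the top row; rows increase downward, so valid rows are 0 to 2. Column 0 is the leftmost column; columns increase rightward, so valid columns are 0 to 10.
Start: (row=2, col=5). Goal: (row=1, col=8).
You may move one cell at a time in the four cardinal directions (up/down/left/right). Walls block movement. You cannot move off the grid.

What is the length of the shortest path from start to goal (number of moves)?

Answer: Shortest path length: 4

Derivation:
BFS from (row=2, col=5) until reaching (row=1, col=8):
  Distance 0: (row=2, col=5)
  Distance 1: (row=1, col=5), (row=2, col=4), (row=2, col=6)
  Distance 2: (row=0, col=5), (row=1, col=4), (row=1, col=6), (row=2, col=3), (row=2, col=7)
  Distance 3: (row=0, col=4), (row=0, col=6), (row=1, col=3), (row=2, col=2), (row=2, col=8)
  Distance 4: (row=0, col=3), (row=0, col=7), (row=1, col=2), (row=1, col=8), (row=2, col=1), (row=2, col=9)  <- goal reached here
One shortest path (4 moves): (row=2, col=5) -> (row=2, col=6) -> (row=2, col=7) -> (row=2, col=8) -> (row=1, col=8)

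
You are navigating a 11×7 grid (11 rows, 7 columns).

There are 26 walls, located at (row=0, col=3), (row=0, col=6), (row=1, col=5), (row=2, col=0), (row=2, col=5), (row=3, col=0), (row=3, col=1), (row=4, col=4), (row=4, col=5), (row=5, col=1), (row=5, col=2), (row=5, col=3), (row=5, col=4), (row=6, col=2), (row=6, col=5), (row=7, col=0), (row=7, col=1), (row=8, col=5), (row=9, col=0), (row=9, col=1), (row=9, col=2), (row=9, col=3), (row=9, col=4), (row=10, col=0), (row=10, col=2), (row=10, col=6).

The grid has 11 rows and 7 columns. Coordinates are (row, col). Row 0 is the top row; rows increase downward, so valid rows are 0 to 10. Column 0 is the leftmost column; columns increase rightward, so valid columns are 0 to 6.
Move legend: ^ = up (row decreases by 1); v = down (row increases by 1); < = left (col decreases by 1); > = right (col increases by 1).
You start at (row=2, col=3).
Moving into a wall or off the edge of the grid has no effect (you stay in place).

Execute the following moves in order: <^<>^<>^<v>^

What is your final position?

Answer: Final position: (row=0, col=2)

Derivation:
Start: (row=2, col=3)
  < (left): (row=2, col=3) -> (row=2, col=2)
  ^ (up): (row=2, col=2) -> (row=1, col=2)
  < (left): (row=1, col=2) -> (row=1, col=1)
  > (right): (row=1, col=1) -> (row=1, col=2)
  ^ (up): (row=1, col=2) -> (row=0, col=2)
  < (left): (row=0, col=2) -> (row=0, col=1)
  > (right): (row=0, col=1) -> (row=0, col=2)
  ^ (up): blocked, stay at (row=0, col=2)
  < (left): (row=0, col=2) -> (row=0, col=1)
  v (down): (row=0, col=1) -> (row=1, col=1)
  > (right): (row=1, col=1) -> (row=1, col=2)
  ^ (up): (row=1, col=2) -> (row=0, col=2)
Final: (row=0, col=2)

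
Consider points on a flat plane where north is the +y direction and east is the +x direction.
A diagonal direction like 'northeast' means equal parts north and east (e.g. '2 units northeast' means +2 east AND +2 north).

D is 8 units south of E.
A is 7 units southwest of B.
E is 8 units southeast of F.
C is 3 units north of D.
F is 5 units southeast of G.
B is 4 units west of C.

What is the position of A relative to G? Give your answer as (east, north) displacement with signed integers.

Answer: A is at (east=2, north=-25) relative to G.

Derivation:
Place G at the origin (east=0, north=0).
  F is 5 units southeast of G: delta (east=+5, north=-5); F at (east=5, north=-5).
  E is 8 units southeast of F: delta (east=+8, north=-8); E at (east=13, north=-13).
  D is 8 units south of E: delta (east=+0, north=-8); D at (east=13, north=-21).
  C is 3 units north of D: delta (east=+0, north=+3); C at (east=13, north=-18).
  B is 4 units west of C: delta (east=-4, north=+0); B at (east=9, north=-18).
  A is 7 units southwest of B: delta (east=-7, north=-7); A at (east=2, north=-25).
Therefore A relative to G: (east=2, north=-25).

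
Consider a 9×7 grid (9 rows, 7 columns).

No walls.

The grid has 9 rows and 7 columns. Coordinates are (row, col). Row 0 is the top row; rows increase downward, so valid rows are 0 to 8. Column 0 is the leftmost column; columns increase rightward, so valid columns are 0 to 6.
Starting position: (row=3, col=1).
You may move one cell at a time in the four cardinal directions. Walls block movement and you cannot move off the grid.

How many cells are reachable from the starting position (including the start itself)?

Answer: Reachable cells: 63

Derivation:
BFS flood-fill from (row=3, col=1):
  Distance 0: (row=3, col=1)
  Distance 1: (row=2, col=1), (row=3, col=0), (row=3, col=2), (row=4, col=1)
  Distance 2: (row=1, col=1), (row=2, col=0), (row=2, col=2), (row=3, col=3), (row=4, col=0), (row=4, col=2), (row=5, col=1)
  Distance 3: (row=0, col=1), (row=1, col=0), (row=1, col=2), (row=2, col=3), (row=3, col=4), (row=4, col=3), (row=5, col=0), (row=5, col=2), (row=6, col=1)
  Distance 4: (row=0, col=0), (row=0, col=2), (row=1, col=3), (row=2, col=4), (row=3, col=5), (row=4, col=4), (row=5, col=3), (row=6, col=0), (row=6, col=2), (row=7, col=1)
  Distance 5: (row=0, col=3), (row=1, col=4), (row=2, col=5), (row=3, col=6), (row=4, col=5), (row=5, col=4), (row=6, col=3), (row=7, col=0), (row=7, col=2), (row=8, col=1)
  Distance 6: (row=0, col=4), (row=1, col=5), (row=2, col=6), (row=4, col=6), (row=5, col=5), (row=6, col=4), (row=7, col=3), (row=8, col=0), (row=8, col=2)
  Distance 7: (row=0, col=5), (row=1, col=6), (row=5, col=6), (row=6, col=5), (row=7, col=4), (row=8, col=3)
  Distance 8: (row=0, col=6), (row=6, col=6), (row=7, col=5), (row=8, col=4)
  Distance 9: (row=7, col=6), (row=8, col=5)
  Distance 10: (row=8, col=6)
Total reachable: 63 (grid has 63 open cells total)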